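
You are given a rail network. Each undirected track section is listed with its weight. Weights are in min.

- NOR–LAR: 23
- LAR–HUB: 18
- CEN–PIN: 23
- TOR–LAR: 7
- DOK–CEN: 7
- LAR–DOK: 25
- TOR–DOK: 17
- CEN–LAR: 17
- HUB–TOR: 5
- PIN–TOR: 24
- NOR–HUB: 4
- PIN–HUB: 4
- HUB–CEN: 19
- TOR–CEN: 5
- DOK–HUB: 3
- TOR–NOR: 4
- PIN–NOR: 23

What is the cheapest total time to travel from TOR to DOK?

8 min

Shortest distances from TOR:
TOR: 0
NOR: 4  (via TOR)
CEN: 5  (via TOR)
HUB: 5  (via TOR)
LAR: 7  (via TOR)
DOK: 8  (via HUB)
Shortest route: TOR → HUB → DOK = 8 min.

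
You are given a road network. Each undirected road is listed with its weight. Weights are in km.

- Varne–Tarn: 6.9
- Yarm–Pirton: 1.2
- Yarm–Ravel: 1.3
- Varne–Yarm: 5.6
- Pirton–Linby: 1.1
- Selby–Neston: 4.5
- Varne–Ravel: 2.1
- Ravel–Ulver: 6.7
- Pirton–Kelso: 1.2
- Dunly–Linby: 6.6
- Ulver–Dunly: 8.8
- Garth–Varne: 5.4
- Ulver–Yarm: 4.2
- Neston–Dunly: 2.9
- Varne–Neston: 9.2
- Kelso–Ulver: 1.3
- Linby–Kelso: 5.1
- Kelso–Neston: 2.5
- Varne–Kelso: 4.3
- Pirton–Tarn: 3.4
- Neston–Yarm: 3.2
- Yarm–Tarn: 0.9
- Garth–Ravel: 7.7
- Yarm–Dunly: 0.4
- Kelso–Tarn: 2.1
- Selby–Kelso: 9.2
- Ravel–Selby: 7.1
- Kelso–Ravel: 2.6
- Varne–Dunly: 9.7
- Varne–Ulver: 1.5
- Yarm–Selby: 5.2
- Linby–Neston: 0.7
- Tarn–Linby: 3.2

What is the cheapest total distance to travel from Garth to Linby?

Candidate routes:
Garth–Varne–Ravel–Yarm–Pirton–Linby: 5.4+2.1+1.3+1.2+1.1 = 11.1
Garth–Varne–Ulver–Kelso–Pirton–Linby: 5.4+1.5+1.3+1.2+1.1 = 10.5
Cheapest is Garth–Varne–Ulver–Kelso–Pirton–Linby at 10.5 km.

10.5 km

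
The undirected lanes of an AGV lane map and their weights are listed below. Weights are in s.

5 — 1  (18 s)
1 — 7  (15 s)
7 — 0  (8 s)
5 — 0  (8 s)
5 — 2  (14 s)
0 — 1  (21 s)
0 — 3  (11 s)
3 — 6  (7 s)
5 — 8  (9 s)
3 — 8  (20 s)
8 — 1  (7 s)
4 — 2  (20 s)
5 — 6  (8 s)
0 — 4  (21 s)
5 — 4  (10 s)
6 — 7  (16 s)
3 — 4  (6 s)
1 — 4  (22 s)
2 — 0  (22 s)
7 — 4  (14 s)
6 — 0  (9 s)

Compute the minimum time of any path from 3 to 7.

Running Dijkstra from 3:
3: 0
4: 6  (via 3)
6: 7  (via 3)
0: 11  (via 3)
5: 15  (via 6)
7: 19  (via 0)
Shortest route: 3 → 0 → 7 = 19 s.

19 s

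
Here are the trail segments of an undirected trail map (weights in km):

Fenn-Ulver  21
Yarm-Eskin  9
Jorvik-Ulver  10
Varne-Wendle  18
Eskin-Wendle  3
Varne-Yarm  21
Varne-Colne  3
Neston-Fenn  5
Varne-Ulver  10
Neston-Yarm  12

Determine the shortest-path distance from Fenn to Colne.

Candidate routes:
Fenn - Neston - Yarm - Eskin - Wendle - Varne - Colne: 5+12+9+3+18+3 = 50
Fenn - Neston - Yarm - Varne - Colne: 5+12+21+3 = 41
Fenn - Ulver - Varne - Colne: 21+10+3 = 34
Cheapest is Fenn - Ulver - Varne - Colne at 34 km.

34 km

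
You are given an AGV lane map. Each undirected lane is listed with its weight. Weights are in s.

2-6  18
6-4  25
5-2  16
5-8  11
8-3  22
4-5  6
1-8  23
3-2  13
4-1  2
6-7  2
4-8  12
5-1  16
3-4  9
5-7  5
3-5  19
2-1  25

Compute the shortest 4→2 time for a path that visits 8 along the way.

Shortest 4→8: 4 → 8 = 12
Shortest 8→2: 8 → 5 → 2 = 27
Total via 8: 12 + 27 = 39 s.

39 s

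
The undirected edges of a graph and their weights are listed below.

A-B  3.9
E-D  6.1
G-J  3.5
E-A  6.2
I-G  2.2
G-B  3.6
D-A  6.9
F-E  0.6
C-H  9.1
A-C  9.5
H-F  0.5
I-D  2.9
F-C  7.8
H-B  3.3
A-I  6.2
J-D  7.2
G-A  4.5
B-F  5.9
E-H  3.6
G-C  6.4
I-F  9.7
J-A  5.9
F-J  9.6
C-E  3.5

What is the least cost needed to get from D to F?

6.7

Running Dijkstra from D:
D: 0
I: 2.9  (via D)
G: 5.1  (via I)
E: 6.1  (via D)
F: 6.7  (via E)
Shortest route: D–E–F = 6.7.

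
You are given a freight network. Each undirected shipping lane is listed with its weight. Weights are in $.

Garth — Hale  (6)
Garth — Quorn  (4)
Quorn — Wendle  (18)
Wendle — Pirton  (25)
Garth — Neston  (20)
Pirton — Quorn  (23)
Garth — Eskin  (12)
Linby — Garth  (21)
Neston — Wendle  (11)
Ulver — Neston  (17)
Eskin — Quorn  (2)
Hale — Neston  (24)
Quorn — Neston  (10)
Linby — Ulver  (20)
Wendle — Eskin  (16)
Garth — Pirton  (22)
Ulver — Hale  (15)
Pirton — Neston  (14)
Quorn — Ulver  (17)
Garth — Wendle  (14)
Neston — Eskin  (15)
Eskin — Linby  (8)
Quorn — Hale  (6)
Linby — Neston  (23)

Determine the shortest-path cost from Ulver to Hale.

Compare a few routes:
Ulver - Hale: 15 = 15
Ulver - Quorn - Hale: 17+6 = 23
The minimum is $15 via Ulver - Hale.

$15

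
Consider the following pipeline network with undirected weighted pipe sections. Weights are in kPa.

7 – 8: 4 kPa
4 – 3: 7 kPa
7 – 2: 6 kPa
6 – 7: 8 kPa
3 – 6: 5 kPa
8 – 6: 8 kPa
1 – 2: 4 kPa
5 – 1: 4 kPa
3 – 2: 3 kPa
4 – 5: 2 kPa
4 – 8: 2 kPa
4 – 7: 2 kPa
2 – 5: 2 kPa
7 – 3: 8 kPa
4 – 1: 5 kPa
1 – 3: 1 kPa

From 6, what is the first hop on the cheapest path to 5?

3

Candidate routes:
6 - 3 - 1 - 2 - 5: 5+1+4+2 = 12
6 - 8 - 4 - 5: 8+2+2 = 12
6 - 3 - 1 - 5: 5+1+4 = 10
The minimum is 10 kPa via 6 - 3 - 1 - 5.
So from 6 the first move is to 3.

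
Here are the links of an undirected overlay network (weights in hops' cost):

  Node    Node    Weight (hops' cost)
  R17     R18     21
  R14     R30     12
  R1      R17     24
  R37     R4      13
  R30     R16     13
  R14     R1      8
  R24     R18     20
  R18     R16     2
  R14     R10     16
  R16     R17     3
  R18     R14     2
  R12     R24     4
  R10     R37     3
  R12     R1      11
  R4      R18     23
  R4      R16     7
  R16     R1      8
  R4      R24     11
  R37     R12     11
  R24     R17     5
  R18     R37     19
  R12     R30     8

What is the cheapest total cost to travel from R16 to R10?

20 hops' cost

Enumerating some paths:
R16 - R18 - R37 - R10: 2+19+3 = 24
R16 - R18 - R14 - R10: 2+2+16 = 20
R16 - R4 - R37 - R10: 7+13+3 = 23
Cheapest is R16 - R18 - R14 - R10 at 20 hops' cost.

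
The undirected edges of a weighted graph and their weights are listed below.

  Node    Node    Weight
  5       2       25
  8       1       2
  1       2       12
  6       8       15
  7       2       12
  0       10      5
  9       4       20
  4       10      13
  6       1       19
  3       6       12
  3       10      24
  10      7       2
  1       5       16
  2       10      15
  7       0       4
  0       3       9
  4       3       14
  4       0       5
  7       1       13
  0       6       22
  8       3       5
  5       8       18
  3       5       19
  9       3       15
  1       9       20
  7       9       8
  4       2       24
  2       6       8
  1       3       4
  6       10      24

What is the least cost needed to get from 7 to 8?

Running Dijkstra from 7:
7: 0
10: 2  (via 7)
0: 4  (via 7)
9: 8  (via 7)
4: 9  (via 0)
2: 12  (via 7)
1: 13  (via 7)
3: 13  (via 0)
8: 15  (via 1)
Shortest route: 7–1–8 = 15.

15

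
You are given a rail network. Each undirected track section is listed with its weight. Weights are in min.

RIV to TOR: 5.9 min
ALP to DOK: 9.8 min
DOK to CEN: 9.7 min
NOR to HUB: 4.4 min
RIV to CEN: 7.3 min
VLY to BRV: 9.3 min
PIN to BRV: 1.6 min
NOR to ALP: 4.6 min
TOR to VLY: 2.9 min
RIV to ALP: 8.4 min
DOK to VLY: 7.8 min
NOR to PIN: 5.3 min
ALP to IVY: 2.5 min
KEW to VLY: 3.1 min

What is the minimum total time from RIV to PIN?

Running Dijkstra from RIV:
RIV: 0
TOR: 5.9  (via RIV)
CEN: 7.3  (via RIV)
ALP: 8.4  (via RIV)
VLY: 8.8  (via TOR)
IVY: 10.9  (via ALP)
KEW: 11.9  (via VLY)
NOR: 13  (via ALP)
DOK: 16.6  (via VLY)
HUB: 17.4  (via NOR)
BRV: 18.1  (via VLY)
PIN: 18.3  (via NOR)
Shortest route: RIV → ALP → NOR → PIN = 18.3 min.

18.3 min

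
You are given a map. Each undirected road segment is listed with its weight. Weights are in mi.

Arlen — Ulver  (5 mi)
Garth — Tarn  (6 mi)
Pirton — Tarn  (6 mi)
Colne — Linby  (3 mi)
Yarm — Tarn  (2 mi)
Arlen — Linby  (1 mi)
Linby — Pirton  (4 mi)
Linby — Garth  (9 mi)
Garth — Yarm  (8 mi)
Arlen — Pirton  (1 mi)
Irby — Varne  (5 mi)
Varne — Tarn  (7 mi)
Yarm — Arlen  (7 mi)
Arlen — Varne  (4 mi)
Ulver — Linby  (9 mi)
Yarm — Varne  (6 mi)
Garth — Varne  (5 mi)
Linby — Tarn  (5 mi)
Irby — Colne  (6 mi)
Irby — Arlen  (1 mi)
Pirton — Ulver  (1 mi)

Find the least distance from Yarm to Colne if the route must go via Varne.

14 mi

Best Yarm to Varne: Yarm–Varne costing 6
Best Varne to Colne: Varne–Arlen–Linby–Colne costing 8
Total via Varne: 6 + 8 = 14 mi.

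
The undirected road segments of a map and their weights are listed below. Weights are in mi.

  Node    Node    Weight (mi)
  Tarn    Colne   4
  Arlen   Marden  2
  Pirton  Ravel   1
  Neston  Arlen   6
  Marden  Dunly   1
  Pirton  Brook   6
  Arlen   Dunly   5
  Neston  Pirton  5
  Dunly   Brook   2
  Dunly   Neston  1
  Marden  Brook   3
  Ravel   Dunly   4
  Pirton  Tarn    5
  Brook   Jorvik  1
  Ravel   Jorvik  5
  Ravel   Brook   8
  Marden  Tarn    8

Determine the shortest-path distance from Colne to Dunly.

Candidate routes:
Colne → Tarn → Pirton → Neston → Dunly: 4+5+5+1 = 15
Colne → Tarn → Pirton → Ravel → Dunly: 4+5+1+4 = 14
Colne → Tarn → Pirton → Brook → Dunly: 4+5+6+2 = 17
Colne → Tarn → Marden → Dunly: 4+8+1 = 13
Cheapest is Colne → Tarn → Marden → Dunly at 13 mi.

13 mi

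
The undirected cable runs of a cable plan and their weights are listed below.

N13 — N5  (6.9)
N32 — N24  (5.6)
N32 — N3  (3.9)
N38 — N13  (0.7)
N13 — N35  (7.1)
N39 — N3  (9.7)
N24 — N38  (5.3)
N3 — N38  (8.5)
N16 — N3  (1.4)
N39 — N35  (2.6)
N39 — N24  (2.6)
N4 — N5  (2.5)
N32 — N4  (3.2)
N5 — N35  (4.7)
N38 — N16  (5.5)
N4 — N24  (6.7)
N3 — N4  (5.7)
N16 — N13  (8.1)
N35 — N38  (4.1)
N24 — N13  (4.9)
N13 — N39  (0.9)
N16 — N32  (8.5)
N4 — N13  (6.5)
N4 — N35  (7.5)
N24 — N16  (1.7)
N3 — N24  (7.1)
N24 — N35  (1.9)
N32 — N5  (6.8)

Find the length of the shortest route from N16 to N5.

Compare a few routes:
N16–N3–N4–N5: 1.4+5.7+2.5 = 9.6
N16–N24–N35–N5: 1.7+1.9+4.7 = 8.3
Cheapest is N16–N24–N35–N5 at 8.3.

8.3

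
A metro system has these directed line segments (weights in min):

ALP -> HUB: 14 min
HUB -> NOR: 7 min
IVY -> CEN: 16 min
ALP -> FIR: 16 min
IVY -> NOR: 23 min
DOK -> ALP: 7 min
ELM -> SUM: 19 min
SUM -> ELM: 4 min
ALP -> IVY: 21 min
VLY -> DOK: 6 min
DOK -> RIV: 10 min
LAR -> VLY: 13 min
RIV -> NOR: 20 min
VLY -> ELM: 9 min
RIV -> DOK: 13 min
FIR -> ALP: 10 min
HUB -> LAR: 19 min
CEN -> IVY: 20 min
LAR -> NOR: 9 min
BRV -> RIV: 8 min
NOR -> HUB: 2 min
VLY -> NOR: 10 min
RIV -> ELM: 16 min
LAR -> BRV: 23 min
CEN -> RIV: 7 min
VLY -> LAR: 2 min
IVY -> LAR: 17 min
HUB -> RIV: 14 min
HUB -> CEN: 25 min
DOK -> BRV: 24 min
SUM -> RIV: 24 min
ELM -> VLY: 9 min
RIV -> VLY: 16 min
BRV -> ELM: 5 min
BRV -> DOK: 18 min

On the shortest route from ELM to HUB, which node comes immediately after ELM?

Compare a few routes:
ELM → VLY → DOK → RIV → NOR → HUB: 9+6+10+20+2 = 47
ELM → VLY → DOK → ALP → HUB: 9+6+7+14 = 36
ELM → VLY → LAR → NOR → HUB: 9+2+9+2 = 22
ELM → VLY → NOR → HUB: 9+10+2 = 21
The minimum is 21 min via ELM → VLY → NOR → HUB.
So from ELM the first move is to VLY.

VLY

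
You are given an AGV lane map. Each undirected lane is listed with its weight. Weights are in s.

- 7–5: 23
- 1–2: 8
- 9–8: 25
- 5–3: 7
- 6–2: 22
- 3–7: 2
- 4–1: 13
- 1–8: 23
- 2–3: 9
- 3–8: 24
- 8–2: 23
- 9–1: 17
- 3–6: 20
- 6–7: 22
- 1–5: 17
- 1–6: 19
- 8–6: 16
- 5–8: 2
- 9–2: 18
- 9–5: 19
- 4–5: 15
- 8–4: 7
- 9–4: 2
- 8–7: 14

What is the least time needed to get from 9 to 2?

Settle nodes by increasing distance from 9:
9: 0
4: 2  (via 9)
8: 9  (via 4)
5: 11  (via 8)
1: 15  (via 4)
2: 18  (via 9)
Shortest route: 9–2 = 18 s.

18 s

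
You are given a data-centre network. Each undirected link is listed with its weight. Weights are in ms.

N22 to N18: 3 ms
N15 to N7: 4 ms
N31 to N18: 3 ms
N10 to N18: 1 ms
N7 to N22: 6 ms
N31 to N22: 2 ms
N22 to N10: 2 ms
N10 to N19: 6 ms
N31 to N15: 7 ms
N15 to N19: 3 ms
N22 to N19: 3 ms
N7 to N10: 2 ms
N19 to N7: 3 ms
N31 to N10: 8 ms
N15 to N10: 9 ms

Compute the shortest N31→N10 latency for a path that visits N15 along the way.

Shortest N31→N15: N31 → N15 = 7
Shortest N15→N10: N15 → N7 → N10 = 6
Total via N15: 7 + 6 = 13 ms.

13 ms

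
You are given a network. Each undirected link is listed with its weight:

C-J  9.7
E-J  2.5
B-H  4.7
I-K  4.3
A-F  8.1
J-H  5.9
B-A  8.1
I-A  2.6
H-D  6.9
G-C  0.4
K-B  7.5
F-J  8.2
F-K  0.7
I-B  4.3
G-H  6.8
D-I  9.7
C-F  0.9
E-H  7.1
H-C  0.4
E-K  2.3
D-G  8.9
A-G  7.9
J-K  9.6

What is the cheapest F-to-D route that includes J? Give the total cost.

18.3

Best F to J: F–K–E–J costing 5.5
Best J to D: J–H–D costing 12.8
Total via J: 5.5 + 12.8 = 18.3.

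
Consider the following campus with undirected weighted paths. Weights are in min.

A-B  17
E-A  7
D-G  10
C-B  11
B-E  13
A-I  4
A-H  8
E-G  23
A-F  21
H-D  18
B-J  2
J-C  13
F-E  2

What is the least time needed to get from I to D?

30 min

Shortest distances from I:
I: 0
A: 4  (via I)
E: 11  (via A)
H: 12  (via A)
F: 13  (via E)
B: 21  (via A)
J: 23  (via B)
D: 30  (via H)
Shortest route: I–A–H–D = 30 min.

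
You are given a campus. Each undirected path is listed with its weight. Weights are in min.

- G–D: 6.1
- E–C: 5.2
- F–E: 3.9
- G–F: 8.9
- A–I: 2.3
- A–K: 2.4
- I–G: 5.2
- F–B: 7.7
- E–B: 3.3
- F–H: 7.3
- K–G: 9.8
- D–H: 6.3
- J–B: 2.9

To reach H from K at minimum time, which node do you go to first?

G

Compare a few routes:
K - G - D - H: 9.8+6.1+6.3 = 22.2
K - G - F - H: 9.8+8.9+7.3 = 26
K - A - I - G - D - H: 2.4+2.3+5.2+6.1+6.3 = 22.3
K - A - I - G - F - H: 2.4+2.3+5.2+8.9+7.3 = 26.1
The minimum is 22.2 min via K - G - D - H.
So from K the first move is to G.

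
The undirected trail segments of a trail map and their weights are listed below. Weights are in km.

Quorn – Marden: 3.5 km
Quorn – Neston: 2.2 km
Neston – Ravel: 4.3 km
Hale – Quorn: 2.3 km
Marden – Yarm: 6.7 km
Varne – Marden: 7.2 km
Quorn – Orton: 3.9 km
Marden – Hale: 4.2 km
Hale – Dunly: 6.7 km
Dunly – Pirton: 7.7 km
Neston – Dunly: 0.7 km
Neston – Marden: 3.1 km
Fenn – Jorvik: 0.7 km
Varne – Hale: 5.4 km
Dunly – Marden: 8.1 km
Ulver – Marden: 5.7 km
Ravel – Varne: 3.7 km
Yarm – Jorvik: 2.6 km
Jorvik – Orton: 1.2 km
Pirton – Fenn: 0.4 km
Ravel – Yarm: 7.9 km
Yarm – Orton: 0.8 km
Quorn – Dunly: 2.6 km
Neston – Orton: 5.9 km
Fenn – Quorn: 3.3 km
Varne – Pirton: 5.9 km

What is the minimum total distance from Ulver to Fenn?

Running Dijkstra from Ulver:
Ulver: 0
Marden: 5.7  (via Ulver)
Neston: 8.8  (via Marden)
Quorn: 9.2  (via Marden)
Dunly: 9.5  (via Neston)
Hale: 9.9  (via Marden)
Yarm: 12.4  (via Marden)
Fenn: 12.5  (via Quorn)
Shortest route: Ulver → Marden → Quorn → Fenn = 12.5 km.

12.5 km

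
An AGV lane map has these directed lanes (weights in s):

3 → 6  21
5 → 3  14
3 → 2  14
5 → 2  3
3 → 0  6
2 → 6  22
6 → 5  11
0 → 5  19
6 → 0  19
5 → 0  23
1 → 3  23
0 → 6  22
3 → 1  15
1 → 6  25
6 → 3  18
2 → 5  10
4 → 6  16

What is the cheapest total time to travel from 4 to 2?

Enumerating some paths:
4–6–3–2: 16+18+14 = 48
4–6–5–3–2: 16+11+14+14 = 55
4–6–5–2: 16+11+3 = 30
4–6–0–5–2: 16+19+19+3 = 57
The minimum is 30 s via 4–6–5–2.

30 s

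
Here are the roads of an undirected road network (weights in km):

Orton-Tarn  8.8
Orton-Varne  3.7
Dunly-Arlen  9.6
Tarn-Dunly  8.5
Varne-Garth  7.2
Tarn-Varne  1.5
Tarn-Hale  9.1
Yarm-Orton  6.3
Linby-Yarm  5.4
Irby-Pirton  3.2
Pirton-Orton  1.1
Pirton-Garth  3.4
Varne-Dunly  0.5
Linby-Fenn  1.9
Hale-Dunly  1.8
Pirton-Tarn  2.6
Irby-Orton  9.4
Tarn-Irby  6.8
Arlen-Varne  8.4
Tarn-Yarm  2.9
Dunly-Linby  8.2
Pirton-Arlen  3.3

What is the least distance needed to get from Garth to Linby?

Compare a few routes:
Garth → Pirton → Tarn → Varne → Dunly → Linby: 3.4+2.6+1.5+0.5+8.2 = 16.2
Garth → Pirton → Tarn → Yarm → Linby: 3.4+2.6+2.9+5.4 = 14.3
Garth → Varne → Dunly → Linby: 7.2+0.5+8.2 = 15.9
Cheapest is Garth → Pirton → Tarn → Yarm → Linby at 14.3 km.

14.3 km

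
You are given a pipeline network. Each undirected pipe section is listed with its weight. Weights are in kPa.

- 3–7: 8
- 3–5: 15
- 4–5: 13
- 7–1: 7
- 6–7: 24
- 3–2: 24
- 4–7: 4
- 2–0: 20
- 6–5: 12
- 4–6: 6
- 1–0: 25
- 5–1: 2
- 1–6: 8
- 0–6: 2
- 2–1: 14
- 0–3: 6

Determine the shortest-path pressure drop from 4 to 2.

25 kPa

Running Dijkstra from 4:
4: 0
7: 4  (via 4)
6: 6  (via 4)
0: 8  (via 6)
1: 11  (via 7)
3: 12  (via 7)
5: 13  (via 4)
2: 25  (via 1)
Shortest route: 4–7–1–2 = 25 kPa.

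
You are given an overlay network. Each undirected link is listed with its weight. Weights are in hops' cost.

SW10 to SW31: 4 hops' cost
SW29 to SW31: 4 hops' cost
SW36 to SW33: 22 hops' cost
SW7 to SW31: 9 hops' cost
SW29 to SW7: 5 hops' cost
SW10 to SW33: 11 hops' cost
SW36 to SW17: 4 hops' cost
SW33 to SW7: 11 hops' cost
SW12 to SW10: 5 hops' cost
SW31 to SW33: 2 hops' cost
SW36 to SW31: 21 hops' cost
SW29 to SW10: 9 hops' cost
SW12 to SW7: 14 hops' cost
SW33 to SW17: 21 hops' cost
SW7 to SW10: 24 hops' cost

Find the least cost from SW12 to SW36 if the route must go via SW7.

44 hops' cost

Best SW12 to SW7: SW12–SW7 costing 14
Best SW7 to SW36: SW7–SW31–SW36 costing 30
Total via SW7: 14 + 30 = 44 hops' cost.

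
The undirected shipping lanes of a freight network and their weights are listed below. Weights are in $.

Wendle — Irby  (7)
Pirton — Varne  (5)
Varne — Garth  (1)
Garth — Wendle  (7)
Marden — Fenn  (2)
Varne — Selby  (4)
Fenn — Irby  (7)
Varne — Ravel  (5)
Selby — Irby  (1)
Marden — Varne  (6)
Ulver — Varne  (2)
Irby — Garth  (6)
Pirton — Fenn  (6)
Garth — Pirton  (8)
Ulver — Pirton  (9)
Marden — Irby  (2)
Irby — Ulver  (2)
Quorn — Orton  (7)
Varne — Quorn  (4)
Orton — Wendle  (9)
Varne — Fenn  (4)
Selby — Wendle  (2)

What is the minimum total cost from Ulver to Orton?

Candidate routes:
Ulver–Varne–Quorn–Orton: 2+4+7 = 13
Ulver–Irby–Selby–Wendle–Orton: 2+1+2+9 = 14
Ulver–Varne–Selby–Wendle–Orton: 2+4+2+9 = 17
Cheapest is Ulver–Varne–Quorn–Orton at $13.

$13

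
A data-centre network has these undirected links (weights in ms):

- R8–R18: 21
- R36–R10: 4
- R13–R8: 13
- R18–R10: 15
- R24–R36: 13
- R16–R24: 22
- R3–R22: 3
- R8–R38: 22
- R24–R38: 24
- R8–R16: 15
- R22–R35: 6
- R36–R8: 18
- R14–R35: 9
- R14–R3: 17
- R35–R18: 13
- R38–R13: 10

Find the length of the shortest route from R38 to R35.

Enumerating some paths:
R38 - R13 - R8 - R18 - R35: 10+13+21+13 = 57
R38 - R8 - R18 - R35: 22+21+13 = 56
Cheapest is R38 - R8 - R18 - R35 at 56 ms.

56 ms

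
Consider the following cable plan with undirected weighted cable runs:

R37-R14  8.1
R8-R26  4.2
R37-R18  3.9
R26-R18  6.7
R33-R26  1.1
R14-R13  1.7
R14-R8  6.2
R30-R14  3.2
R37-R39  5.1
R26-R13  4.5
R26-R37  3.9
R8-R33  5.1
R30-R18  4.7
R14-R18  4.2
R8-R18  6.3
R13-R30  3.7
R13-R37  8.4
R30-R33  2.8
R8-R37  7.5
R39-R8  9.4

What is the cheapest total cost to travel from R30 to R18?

4.7

Running Dijkstra from R30:
R30: 0
R33: 2.8  (via R30)
R14: 3.2  (via R30)
R13: 3.7  (via R30)
R26: 3.9  (via R33)
R18: 4.7  (via R30)
Shortest route: R30 → R18 = 4.7.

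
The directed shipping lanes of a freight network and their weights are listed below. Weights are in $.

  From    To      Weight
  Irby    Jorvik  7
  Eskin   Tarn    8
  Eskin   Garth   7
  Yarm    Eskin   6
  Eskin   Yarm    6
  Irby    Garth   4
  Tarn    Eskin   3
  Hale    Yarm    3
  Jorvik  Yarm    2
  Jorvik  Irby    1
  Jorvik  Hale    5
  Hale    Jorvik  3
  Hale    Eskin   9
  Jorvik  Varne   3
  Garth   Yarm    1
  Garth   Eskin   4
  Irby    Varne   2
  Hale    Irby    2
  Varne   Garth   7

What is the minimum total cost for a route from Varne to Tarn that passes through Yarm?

$22

Shortest Varne→Yarm: Varne–Garth–Yarm = 8
Best Yarm to Tarn: Yarm–Eskin–Tarn costing 14
Total via Yarm: 8 + 14 = $22.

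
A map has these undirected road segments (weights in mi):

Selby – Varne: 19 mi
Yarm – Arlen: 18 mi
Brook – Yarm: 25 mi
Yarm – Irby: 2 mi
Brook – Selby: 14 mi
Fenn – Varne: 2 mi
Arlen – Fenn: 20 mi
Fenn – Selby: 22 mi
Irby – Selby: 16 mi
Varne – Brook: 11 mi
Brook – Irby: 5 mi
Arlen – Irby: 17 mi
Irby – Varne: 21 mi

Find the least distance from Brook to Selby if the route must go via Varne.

30 mi

Best Brook to Varne: Brook–Varne costing 11
Shortest Varne→Selby: Varne–Selby = 19
Total via Varne: 11 + 19 = 30 mi.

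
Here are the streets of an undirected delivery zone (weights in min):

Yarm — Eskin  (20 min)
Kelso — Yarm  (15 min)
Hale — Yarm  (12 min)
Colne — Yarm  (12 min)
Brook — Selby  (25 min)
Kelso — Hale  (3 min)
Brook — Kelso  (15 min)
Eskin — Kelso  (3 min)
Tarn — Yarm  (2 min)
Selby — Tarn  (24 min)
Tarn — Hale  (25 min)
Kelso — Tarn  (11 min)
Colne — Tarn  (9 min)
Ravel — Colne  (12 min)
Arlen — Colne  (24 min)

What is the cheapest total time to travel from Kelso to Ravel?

32 min

Enumerating some paths:
Kelso - Tarn - Yarm - Colne - Ravel: 11+2+12+12 = 37
Kelso - Tarn - Colne - Ravel: 11+9+12 = 32
Cheapest is Kelso - Tarn - Colne - Ravel at 32 min.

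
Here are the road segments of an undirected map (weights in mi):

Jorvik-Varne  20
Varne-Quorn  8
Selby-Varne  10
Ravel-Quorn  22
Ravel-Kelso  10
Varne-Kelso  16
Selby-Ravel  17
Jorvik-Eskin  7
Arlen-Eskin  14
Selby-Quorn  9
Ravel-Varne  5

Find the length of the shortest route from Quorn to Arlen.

Compare a few routes:
Quorn - Varne - Jorvik - Eskin - Arlen: 8+20+7+14 = 49
Quorn - Selby - Varne - Jorvik - Eskin - Arlen: 9+10+20+7+14 = 60
The minimum is 49 mi via Quorn - Varne - Jorvik - Eskin - Arlen.

49 mi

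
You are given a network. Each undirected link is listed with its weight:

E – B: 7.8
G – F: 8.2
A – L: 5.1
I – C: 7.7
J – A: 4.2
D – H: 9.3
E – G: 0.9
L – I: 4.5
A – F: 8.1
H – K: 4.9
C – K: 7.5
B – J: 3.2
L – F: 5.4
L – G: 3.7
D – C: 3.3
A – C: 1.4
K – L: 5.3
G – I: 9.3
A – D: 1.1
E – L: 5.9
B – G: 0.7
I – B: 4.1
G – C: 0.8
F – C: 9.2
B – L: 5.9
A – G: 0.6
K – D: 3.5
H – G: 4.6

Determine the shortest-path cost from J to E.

Compare a few routes:
J–B–G–E: 3.2+0.7+0.9 = 4.8
J–A–G–E: 4.2+0.6+0.9 = 5.7
Cheapest is J–B–G–E at 4.8.

4.8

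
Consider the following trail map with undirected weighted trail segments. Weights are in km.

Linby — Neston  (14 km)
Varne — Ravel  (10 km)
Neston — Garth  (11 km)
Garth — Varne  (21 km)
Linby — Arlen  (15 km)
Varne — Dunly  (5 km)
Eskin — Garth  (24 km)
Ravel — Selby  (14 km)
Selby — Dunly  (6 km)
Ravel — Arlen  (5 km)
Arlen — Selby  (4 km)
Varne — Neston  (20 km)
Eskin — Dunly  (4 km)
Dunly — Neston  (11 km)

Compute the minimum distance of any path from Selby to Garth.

Settle nodes by increasing distance from Selby:
Selby: 0
Arlen: 4  (via Selby)
Dunly: 6  (via Selby)
Ravel: 9  (via Arlen)
Eskin: 10  (via Dunly)
Varne: 11  (via Dunly)
Neston: 17  (via Dunly)
Linby: 19  (via Arlen)
Garth: 28  (via Neston)
Shortest route: Selby → Dunly → Neston → Garth = 28 km.

28 km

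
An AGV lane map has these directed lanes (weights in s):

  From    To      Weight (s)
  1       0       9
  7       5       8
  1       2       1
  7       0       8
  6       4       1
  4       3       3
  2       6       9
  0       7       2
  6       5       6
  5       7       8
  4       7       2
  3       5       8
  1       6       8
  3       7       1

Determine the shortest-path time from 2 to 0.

Shortest distances from 2:
2: 0
6: 9  (via 2)
4: 10  (via 6)
7: 12  (via 4)
3: 13  (via 4)
5: 15  (via 6)
0: 20  (via 7)
Shortest route: 2–6–4–7–0 = 20 s.

20 s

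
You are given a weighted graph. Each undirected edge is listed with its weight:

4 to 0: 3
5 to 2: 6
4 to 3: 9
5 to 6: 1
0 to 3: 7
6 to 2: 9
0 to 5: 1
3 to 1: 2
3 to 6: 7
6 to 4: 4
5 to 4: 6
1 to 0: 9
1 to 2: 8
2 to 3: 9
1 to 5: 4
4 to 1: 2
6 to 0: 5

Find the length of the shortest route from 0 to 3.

Settle nodes by increasing distance from 0:
0: 0
5: 1  (via 0)
6: 2  (via 5)
4: 3  (via 0)
1: 5  (via 5)
2: 7  (via 5)
3: 7  (via 0)
Shortest route: 0 → 3 = 7.

7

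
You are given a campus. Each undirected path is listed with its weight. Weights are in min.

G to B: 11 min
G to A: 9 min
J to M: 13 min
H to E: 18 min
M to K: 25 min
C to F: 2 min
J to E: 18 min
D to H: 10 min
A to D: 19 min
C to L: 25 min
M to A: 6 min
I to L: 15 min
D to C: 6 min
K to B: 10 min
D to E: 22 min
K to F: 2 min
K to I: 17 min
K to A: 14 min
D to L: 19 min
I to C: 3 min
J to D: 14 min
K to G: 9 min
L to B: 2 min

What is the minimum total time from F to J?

Enumerating some paths:
F → K → A → M → J: 2+14+6+13 = 35
F → C → D → J: 2+6+14 = 22
F → K → G → A → M → J: 2+9+9+6+13 = 39
Cheapest is F → C → D → J at 22 min.

22 min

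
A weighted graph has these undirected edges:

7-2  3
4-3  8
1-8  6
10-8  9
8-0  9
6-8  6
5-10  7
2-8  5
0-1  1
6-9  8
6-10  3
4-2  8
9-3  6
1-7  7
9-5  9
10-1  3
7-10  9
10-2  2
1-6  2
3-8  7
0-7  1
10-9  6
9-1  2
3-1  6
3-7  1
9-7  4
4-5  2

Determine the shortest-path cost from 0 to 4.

Candidate routes:
0 → 1 → 10 → 2 → 4: 1+3+2+8 = 14
0 → 7 → 2 → 4: 1+3+8 = 12
0 → 1 → 10 → 5 → 4: 1+3+7+2 = 13
0 → 7 → 3 → 4: 1+1+8 = 10
The minimum is 10 via 0 → 7 → 3 → 4.

10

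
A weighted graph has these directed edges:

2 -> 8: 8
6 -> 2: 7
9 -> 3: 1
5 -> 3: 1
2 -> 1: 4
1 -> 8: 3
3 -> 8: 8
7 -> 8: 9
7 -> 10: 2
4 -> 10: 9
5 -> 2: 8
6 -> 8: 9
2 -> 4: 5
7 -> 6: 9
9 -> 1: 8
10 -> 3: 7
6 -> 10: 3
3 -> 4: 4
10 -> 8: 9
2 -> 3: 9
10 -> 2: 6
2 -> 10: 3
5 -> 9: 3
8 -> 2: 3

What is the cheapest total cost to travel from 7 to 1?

12

Enumerating some paths:
7 - 10 - 8 - 2 - 1: 2+9+3+4 = 18
7 - 10 - 2 - 1: 2+6+4 = 12
7 - 8 - 2 - 1: 9+3+4 = 16
Cheapest is 7 - 10 - 2 - 1 at 12.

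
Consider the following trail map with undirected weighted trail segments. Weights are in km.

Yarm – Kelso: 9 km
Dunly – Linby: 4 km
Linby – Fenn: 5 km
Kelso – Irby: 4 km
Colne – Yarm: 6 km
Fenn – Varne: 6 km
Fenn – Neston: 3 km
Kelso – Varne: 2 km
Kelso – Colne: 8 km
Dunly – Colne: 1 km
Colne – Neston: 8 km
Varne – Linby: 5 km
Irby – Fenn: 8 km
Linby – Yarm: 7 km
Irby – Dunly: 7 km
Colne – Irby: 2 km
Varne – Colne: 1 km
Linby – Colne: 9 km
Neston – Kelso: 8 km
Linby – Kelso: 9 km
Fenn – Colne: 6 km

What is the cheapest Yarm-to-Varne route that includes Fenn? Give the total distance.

18 km

Best Yarm to Fenn: Yarm–Colne–Fenn costing 12
Best Fenn to Varne: Fenn–Varne costing 6
Total via Fenn: 12 + 6 = 18 km.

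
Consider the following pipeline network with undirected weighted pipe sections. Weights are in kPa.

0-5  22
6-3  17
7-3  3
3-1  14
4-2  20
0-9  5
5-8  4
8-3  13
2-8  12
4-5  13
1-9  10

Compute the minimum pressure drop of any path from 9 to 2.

Settle nodes by increasing distance from 9:
9: 0
0: 5  (via 9)
1: 10  (via 9)
3: 24  (via 1)
5: 27  (via 0)
7: 27  (via 3)
8: 31  (via 5)
4: 40  (via 5)
6: 41  (via 3)
2: 43  (via 8)
Shortest route: 9 → 0 → 5 → 8 → 2 = 43 kPa.

43 kPa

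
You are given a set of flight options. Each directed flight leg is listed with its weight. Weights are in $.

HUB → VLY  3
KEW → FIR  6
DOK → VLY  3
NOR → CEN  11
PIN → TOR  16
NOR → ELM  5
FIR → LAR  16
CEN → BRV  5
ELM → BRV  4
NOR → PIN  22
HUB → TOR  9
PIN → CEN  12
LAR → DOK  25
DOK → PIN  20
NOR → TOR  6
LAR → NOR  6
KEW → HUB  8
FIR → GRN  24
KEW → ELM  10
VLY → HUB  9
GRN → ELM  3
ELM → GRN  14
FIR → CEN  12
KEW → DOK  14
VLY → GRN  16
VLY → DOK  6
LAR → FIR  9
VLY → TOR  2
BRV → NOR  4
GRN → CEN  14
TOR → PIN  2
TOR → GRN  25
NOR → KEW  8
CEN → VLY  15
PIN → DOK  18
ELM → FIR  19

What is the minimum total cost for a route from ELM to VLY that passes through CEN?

$34

Shortest ELM→CEN: ELM → BRV → NOR → CEN = 19
Best CEN to VLY: CEN → VLY costing 15
Total via CEN: 19 + 15 = $34.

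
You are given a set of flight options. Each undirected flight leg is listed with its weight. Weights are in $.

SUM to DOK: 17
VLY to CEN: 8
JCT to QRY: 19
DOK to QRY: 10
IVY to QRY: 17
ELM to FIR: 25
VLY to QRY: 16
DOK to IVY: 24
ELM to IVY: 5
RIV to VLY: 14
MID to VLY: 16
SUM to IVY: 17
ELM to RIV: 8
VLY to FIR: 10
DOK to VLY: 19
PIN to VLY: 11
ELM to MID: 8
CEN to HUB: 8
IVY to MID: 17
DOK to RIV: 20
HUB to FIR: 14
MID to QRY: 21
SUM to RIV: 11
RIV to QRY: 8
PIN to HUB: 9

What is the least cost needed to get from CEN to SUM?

Settle nodes by increasing distance from CEN:
CEN: 0
VLY: 8  (via CEN)
HUB: 8  (via CEN)
PIN: 17  (via HUB)
FIR: 18  (via VLY)
RIV: 22  (via VLY)
MID: 24  (via VLY)
QRY: 24  (via VLY)
DOK: 27  (via VLY)
ELM: 30  (via RIV)
SUM: 33  (via RIV)
Shortest route: CEN → VLY → RIV → SUM = $33.

$33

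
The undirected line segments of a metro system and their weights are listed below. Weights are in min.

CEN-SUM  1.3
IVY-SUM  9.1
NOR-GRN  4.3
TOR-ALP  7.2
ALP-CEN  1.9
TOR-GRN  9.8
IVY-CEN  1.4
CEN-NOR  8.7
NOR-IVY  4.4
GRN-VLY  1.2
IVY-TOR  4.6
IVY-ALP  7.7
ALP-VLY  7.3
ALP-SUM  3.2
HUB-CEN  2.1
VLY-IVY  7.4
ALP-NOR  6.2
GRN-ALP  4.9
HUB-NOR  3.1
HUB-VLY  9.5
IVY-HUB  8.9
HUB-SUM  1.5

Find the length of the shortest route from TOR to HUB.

Enumerating some paths:
TOR → IVY → CEN → SUM → HUB: 4.6+1.4+1.3+1.5 = 8.8
TOR → IVY → CEN → HUB: 4.6+1.4+2.1 = 8.1
The minimum is 8.1 min via TOR → IVY → CEN → HUB.

8.1 min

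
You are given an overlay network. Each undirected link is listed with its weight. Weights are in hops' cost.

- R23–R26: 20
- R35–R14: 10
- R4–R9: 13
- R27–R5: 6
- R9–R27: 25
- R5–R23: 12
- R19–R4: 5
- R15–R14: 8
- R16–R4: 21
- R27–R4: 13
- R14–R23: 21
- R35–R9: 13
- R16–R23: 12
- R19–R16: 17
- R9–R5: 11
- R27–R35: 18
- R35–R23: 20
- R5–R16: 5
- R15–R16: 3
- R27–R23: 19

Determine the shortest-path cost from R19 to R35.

Settle nodes by increasing distance from R19:
R19: 0
R4: 5  (via R19)
R16: 17  (via R19)
R9: 18  (via R4)
R27: 18  (via R4)
R15: 20  (via R16)
R5: 22  (via R16)
R14: 28  (via R15)
R23: 29  (via R16)
R35: 31  (via R9)
Shortest route: R19 → R4 → R9 → R35 = 31 hops' cost.

31 hops' cost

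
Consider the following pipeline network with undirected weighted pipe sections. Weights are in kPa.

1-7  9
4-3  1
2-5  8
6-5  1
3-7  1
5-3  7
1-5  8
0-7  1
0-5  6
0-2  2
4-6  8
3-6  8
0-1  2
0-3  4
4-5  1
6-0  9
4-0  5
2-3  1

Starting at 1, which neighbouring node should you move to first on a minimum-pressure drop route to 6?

0

Candidate routes:
1–0–7–3–4–5–6: 2+1+1+1+1+1 = 7
1–0–2–3–4–5–6: 2+2+1+1+1+1 = 8
Cheapest is 1–0–7–3–4–5–6 at 7 kPa.
So from 1 the first move is to 0.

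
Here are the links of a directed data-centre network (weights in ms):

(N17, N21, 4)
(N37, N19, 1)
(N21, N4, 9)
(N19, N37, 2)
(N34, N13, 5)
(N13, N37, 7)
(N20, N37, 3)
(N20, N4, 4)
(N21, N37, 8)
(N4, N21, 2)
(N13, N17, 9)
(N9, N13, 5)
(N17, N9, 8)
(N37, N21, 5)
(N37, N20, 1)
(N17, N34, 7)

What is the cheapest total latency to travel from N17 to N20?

Compare a few routes:
N17 - N9 - N13 - N37 - N20: 8+5+7+1 = 21
N17 - N21 - N37 - N20: 4+8+1 = 13
N17 - N34 - N13 - N37 - N20: 7+5+7+1 = 20
Cheapest is N17 - N21 - N37 - N20 at 13 ms.

13 ms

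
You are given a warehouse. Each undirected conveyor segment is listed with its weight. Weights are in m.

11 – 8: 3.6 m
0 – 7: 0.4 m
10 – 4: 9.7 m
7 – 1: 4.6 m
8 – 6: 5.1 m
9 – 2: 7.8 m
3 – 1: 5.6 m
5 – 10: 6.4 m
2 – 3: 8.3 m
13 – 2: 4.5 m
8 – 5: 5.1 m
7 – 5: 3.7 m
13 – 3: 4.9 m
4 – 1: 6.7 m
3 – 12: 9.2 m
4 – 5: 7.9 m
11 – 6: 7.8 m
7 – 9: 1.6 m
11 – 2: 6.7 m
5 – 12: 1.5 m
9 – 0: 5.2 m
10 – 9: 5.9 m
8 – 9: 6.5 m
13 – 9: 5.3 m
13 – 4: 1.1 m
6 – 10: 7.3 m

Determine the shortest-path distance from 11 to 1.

Settle nodes by increasing distance from 11:
11: 0
8: 3.6  (via 11)
2: 6.7  (via 11)
6: 7.8  (via 11)
5: 8.7  (via 8)
9: 10.1  (via 8)
12: 10.2  (via 5)
13: 11.2  (via 2)
7: 11.7  (via 9)
0: 12.1  (via 7)
4: 12.3  (via 13)
3: 15  (via 2)
10: 15.1  (via 6)
1: 16.3  (via 7)
Shortest route: 11–8–9–7–1 = 16.3 m.

16.3 m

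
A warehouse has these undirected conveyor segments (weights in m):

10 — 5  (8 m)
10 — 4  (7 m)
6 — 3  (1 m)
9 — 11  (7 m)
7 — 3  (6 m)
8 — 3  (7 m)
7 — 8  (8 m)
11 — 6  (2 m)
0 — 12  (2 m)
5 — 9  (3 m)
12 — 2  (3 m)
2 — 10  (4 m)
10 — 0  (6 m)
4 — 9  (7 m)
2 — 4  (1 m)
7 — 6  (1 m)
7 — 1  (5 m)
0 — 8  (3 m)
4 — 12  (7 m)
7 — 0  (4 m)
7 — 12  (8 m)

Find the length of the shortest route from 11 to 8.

10 m

Enumerating some paths:
11 → 6 → 7 → 8: 2+1+8 = 11
11 → 6 → 7 → 12 → 0 → 8: 2+1+8+2+3 = 16
11 → 6 → 3 → 8: 2+1+7 = 10
Cheapest is 11 → 6 → 3 → 8 at 10 m.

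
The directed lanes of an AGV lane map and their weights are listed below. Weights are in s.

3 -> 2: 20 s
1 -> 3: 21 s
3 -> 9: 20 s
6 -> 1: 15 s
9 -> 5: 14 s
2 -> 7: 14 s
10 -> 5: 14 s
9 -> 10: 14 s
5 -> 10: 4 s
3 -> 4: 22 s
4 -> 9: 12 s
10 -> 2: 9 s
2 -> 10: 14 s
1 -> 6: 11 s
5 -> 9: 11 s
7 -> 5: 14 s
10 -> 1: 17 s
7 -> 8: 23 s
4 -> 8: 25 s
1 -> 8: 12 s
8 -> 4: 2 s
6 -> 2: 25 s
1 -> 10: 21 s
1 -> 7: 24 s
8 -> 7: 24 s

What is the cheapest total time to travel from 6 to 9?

41 s

Candidate routes:
6–2–7–5–9: 25+14+14+11 = 64
6–1–3–9: 15+21+20 = 56
6–1–8–4–9: 15+12+2+12 = 41
6–1–10–5–9: 15+21+14+11 = 61
The minimum is 41 s via 6–1–8–4–9.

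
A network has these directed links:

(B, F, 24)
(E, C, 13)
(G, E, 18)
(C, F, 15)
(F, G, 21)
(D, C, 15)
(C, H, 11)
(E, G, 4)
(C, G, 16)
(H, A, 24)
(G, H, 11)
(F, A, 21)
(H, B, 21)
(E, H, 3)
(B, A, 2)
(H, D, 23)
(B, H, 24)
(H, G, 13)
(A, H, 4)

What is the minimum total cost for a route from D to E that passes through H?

Shortest D→H: D → C → H = 26
Shortest H→E: H → G → E = 31
Total via H: 26 + 31 = 57.

57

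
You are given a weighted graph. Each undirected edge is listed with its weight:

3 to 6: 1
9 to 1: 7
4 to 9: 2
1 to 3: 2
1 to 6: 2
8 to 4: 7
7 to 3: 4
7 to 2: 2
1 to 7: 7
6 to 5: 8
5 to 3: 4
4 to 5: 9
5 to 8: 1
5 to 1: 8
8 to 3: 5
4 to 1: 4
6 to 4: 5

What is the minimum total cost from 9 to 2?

Running Dijkstra from 9:
9: 0
4: 2  (via 9)
1: 6  (via 4)
6: 7  (via 4)
3: 8  (via 1)
8: 9  (via 4)
5: 10  (via 8)
7: 12  (via 3)
2: 14  (via 7)
Shortest route: 9–4–1–3–7–2 = 14.

14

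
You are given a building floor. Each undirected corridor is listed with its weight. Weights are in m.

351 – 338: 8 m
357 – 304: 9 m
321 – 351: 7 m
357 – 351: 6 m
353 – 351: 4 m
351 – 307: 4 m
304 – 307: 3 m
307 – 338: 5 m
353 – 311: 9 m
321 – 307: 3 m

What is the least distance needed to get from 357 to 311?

19 m

Settle nodes by increasing distance from 357:
357: 0
351: 6  (via 357)
304: 9  (via 357)
353: 10  (via 351)
307: 10  (via 351)
321: 13  (via 351)
338: 14  (via 351)
311: 19  (via 353)
Shortest route: 357–351–353–311 = 19 m.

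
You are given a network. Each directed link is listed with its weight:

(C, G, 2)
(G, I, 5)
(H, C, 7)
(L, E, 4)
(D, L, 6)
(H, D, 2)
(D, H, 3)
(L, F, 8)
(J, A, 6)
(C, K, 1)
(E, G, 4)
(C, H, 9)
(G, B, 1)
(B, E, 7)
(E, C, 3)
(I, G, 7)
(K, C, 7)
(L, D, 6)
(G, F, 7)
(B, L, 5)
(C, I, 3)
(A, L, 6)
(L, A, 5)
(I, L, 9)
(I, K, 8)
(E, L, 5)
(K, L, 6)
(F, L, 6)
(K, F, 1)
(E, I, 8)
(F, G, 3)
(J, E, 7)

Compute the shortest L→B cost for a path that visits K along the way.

13

Best L to K: L–E–C–K costing 8
Best K to B: K–F–G–B costing 5
Total via K: 8 + 5 = 13.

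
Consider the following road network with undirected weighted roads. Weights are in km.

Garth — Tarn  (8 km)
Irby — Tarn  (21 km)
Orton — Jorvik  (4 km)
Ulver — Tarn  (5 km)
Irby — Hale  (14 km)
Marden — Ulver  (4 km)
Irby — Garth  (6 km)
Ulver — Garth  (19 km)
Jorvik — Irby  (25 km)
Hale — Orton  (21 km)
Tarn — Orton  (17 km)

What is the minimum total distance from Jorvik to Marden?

30 km

Enumerating some paths:
Jorvik - Irby - Garth - Tarn - Ulver - Marden: 25+6+8+5+4 = 48
Jorvik - Irby - Garth - Ulver - Marden: 25+6+19+4 = 54
Jorvik - Orton - Tarn - Ulver - Marden: 4+17+5+4 = 30
Jorvik - Orton - Tarn - Garth - Ulver - Marden: 4+17+8+19+4 = 52
The minimum is 30 km via Jorvik - Orton - Tarn - Ulver - Marden.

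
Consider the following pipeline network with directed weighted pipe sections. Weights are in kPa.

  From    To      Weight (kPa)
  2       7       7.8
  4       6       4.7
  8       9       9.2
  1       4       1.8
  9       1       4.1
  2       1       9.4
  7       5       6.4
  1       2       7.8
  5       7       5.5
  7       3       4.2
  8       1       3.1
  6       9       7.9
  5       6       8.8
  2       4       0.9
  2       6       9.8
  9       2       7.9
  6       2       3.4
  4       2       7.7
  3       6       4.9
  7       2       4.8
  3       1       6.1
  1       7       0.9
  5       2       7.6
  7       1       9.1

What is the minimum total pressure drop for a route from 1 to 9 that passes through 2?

19.2 kPa

Shortest 1→2: 1 → 7 → 2 = 5.7
Shortest 2→9: 2 → 4 → 6 → 9 = 13.5
Total via 2: 5.7 + 13.5 = 19.2 kPa.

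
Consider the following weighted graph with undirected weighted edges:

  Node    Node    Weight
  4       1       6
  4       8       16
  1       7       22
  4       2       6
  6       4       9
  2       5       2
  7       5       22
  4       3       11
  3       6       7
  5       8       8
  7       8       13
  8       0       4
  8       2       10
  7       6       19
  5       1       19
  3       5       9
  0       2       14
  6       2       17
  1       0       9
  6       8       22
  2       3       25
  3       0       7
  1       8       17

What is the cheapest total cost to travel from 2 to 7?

Shortest distances from 2:
2: 0
5: 2  (via 2)
4: 6  (via 2)
8: 10  (via 2)
3: 11  (via 5)
1: 12  (via 4)
0: 14  (via 2)
6: 15  (via 4)
7: 23  (via 8)
Shortest route: 2–8–7 = 23.

23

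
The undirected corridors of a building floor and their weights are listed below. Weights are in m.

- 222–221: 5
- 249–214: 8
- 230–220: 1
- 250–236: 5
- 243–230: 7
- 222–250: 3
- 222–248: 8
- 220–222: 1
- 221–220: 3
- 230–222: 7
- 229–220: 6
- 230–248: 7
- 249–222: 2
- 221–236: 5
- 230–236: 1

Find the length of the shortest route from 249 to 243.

11 m

Settle nodes by increasing distance from 249:
249: 0
222: 2  (via 249)
220: 3  (via 222)
230: 4  (via 220)
236: 5  (via 230)
250: 5  (via 222)
221: 6  (via 220)
214: 8  (via 249)
229: 9  (via 220)
248: 10  (via 222)
243: 11  (via 230)
Shortest route: 249 → 222 → 220 → 230 → 243 = 11 m.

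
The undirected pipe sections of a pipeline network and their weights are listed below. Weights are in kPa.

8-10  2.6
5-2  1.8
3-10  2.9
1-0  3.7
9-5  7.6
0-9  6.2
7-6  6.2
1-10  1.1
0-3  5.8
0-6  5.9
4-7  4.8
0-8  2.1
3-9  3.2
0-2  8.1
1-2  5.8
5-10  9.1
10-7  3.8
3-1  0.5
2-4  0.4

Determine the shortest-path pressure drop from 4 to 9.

Shortest distances from 4:
4: 0
2: 0.4  (via 4)
5: 2.2  (via 2)
7: 4.8  (via 4)
1: 6.2  (via 2)
3: 6.7  (via 1)
10: 7.3  (via 1)
0: 8.5  (via 2)
9: 9.8  (via 5)
Shortest route: 4 → 2 → 5 → 9 = 9.8 kPa.

9.8 kPa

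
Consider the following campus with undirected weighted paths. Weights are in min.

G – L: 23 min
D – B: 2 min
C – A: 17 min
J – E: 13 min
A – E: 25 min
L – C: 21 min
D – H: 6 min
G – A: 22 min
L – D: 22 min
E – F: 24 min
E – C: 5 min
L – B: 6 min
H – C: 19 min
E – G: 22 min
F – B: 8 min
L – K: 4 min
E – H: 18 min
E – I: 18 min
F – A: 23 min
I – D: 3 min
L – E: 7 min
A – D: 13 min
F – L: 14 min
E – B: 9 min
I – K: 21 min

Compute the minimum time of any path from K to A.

Enumerating some paths:
K–L–E–B–D–A: 4+7+9+2+13 = 35
K–L–E–C–A: 4+7+5+17 = 33
K–L–B–D–A: 4+6+2+13 = 25
Cheapest is K–L–B–D–A at 25 min.

25 min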